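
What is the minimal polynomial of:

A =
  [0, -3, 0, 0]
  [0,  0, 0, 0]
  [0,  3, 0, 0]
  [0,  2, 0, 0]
x^2

The characteristic polynomial is χ_A(x) = x^4, so the eigenvalues are known. The minimal polynomial is
  m_A(x) = Π_λ (x − λ)^{k_λ}
where k_λ is the size of the *largest* Jordan block for λ (equivalently, the smallest k with (A − λI)^k v = 0 for every generalised eigenvector v of λ).

  λ = 0: largest Jordan block has size 2, contributing (x − 0)^2

So m_A(x) = x^2 = x^2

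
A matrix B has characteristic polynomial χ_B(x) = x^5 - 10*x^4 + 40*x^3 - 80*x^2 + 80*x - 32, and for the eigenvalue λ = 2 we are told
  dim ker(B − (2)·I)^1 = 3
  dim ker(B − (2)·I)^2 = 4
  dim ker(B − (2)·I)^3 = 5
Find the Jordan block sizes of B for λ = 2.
Block sizes for λ = 2: [3, 1, 1]

From the dimensions of kernels of powers, the number of Jordan blocks of size at least j is d_j − d_{j−1} where d_j = dim ker(N^j) (with d_0 = 0). Computing the differences gives [3, 1, 1].
The number of blocks of size exactly k is (#blocks of size ≥ k) − (#blocks of size ≥ k + 1), so the partition is: 2 block(s) of size 1, 1 block(s) of size 3.
In nonincreasing order the block sizes are [3, 1, 1].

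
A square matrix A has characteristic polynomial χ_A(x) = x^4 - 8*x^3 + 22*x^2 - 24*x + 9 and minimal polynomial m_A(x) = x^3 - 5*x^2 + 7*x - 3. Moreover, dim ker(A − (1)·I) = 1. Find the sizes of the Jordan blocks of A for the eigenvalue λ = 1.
Block sizes for λ = 1: [2]

Step 1 — from the characteristic polynomial, algebraic multiplicity of λ = 1 is 2. From dim ker(A − (1)·I) = 1, there are exactly 1 Jordan blocks for λ = 1.
Step 2 — from the minimal polynomial, the factor (x − 1)^2 tells us the largest block for λ = 1 has size 2.
Step 3 — with total size 2, 1 blocks, and largest block 2, the block sizes (in nonincreasing order) are [2].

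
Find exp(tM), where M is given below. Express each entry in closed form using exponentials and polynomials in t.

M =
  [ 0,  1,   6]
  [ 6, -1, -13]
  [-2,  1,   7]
e^{tM} =
  [-t^2*exp(2*t) - 2*t*exp(2*t) + exp(2*t), t^2*exp(2*t)/2 + t*exp(2*t), 5*t^2*exp(2*t)/2 + 6*t*exp(2*t)]
  [-2*t^2*exp(2*t) + 6*t*exp(2*t), t^2*exp(2*t) - 3*t*exp(2*t) + exp(2*t), 5*t^2*exp(2*t) - 13*t*exp(2*t)]
  [-2*t*exp(2*t), t*exp(2*t), 5*t*exp(2*t) + exp(2*t)]

Strategy: write M = P · J · P⁻¹ where J is a Jordan canonical form, so e^{tM} = P · e^{tJ} · P⁻¹, and e^{tJ} can be computed block-by-block.

M has Jordan form
J =
  [2, 1, 0]
  [0, 2, 1]
  [0, 0, 2]
(up to reordering of blocks).

Per-block formulas:
  For a 3×3 Jordan block J_3(2): exp(t · J_3(2)) = e^(2t)·(I + t·N + (t^2/2)·N^2), where N is the 3×3 nilpotent shift.

After assembling e^{tJ} and conjugating by P, we get:

e^{tM} =
  [-t^2*exp(2*t) - 2*t*exp(2*t) + exp(2*t), t^2*exp(2*t)/2 + t*exp(2*t), 5*t^2*exp(2*t)/2 + 6*t*exp(2*t)]
  [-2*t^2*exp(2*t) + 6*t*exp(2*t), t^2*exp(2*t) - 3*t*exp(2*t) + exp(2*t), 5*t^2*exp(2*t) - 13*t*exp(2*t)]
  [-2*t*exp(2*t), t*exp(2*t), 5*t*exp(2*t) + exp(2*t)]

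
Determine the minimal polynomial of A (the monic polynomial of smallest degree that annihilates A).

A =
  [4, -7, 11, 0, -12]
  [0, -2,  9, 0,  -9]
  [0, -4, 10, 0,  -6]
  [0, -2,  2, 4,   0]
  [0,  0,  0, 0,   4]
x^3 - 12*x^2 + 48*x - 64

The characteristic polynomial is χ_A(x) = (x - 4)^5, so the eigenvalues are known. The minimal polynomial is
  m_A(x) = Π_λ (x − λ)^{k_λ}
where k_λ is the size of the *largest* Jordan block for λ (equivalently, the smallest k with (A − λI)^k v = 0 for every generalised eigenvector v of λ).

  λ = 4: largest Jordan block has size 3, contributing (x − 4)^3

So m_A(x) = (x - 4)^3 = x^3 - 12*x^2 + 48*x - 64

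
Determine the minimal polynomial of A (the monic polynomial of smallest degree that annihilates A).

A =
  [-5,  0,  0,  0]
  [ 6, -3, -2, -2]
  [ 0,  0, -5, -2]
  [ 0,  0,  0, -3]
x^2 + 8*x + 15

The characteristic polynomial is χ_A(x) = (x + 3)^2*(x + 5)^2, so the eigenvalues are known. The minimal polynomial is
  m_A(x) = Π_λ (x − λ)^{k_λ}
where k_λ is the size of the *largest* Jordan block for λ (equivalently, the smallest k with (A − λI)^k v = 0 for every generalised eigenvector v of λ).

  λ = -5: largest Jordan block has size 1, contributing (x + 5)
  λ = -3: largest Jordan block has size 1, contributing (x + 3)

So m_A(x) = (x + 3)*(x + 5) = x^2 + 8*x + 15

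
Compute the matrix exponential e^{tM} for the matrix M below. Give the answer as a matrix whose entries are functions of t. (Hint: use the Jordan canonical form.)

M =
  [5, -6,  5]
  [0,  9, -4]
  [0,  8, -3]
e^{tM} =
  [exp(5*t), -2*t*exp(5*t) - exp(5*t) + exp(t), t*exp(5*t) + exp(5*t) - exp(t)]
  [0, 2*exp(5*t) - exp(t), -exp(5*t) + exp(t)]
  [0, 2*exp(5*t) - 2*exp(t), -exp(5*t) + 2*exp(t)]

Strategy: write M = P · J · P⁻¹ where J is a Jordan canonical form, so e^{tM} = P · e^{tJ} · P⁻¹, and e^{tJ} can be computed block-by-block.

M has Jordan form
J =
  [1, 0, 0]
  [0, 5, 1]
  [0, 0, 5]
(up to reordering of blocks).

Per-block formulas:
  For a 1×1 block at λ = 1: exp(t · [1]) = [e^(1t)].
  For a 2×2 Jordan block J_2(5): exp(t · J_2(5)) = e^(5t)·(I + t·N), where N is the 2×2 nilpotent shift.

After assembling e^{tJ} and conjugating by P, we get:

e^{tM} =
  [exp(5*t), -2*t*exp(5*t) - exp(5*t) + exp(t), t*exp(5*t) + exp(5*t) - exp(t)]
  [0, 2*exp(5*t) - exp(t), -exp(5*t) + exp(t)]
  [0, 2*exp(5*t) - 2*exp(t), -exp(5*t) + 2*exp(t)]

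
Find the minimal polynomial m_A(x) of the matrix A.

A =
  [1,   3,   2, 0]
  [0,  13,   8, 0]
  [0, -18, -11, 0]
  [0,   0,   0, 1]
x^2 - 2*x + 1

The characteristic polynomial is χ_A(x) = (x - 1)^4, so the eigenvalues are known. The minimal polynomial is
  m_A(x) = Π_λ (x − λ)^{k_λ}
where k_λ is the size of the *largest* Jordan block for λ (equivalently, the smallest k with (A − λI)^k v = 0 for every generalised eigenvector v of λ).

  λ = 1: largest Jordan block has size 2, contributing (x − 1)^2

So m_A(x) = (x - 1)^2 = x^2 - 2*x + 1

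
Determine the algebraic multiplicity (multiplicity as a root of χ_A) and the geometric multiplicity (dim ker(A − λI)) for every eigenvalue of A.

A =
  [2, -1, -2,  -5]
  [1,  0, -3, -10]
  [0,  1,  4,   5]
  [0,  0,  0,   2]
λ = 2: alg = 4, geom = 2

Step 1 — factor the characteristic polynomial to read off the algebraic multiplicities:
  χ_A(x) = (x - 2)^4

Step 2 — compute geometric multiplicities via the rank-nullity identity g(λ) = n − rank(A − λI):
  rank(A − (2)·I) = 2, so dim ker(A − (2)·I) = n − 2 = 2

Summary:
  λ = 2: algebraic multiplicity = 4, geometric multiplicity = 2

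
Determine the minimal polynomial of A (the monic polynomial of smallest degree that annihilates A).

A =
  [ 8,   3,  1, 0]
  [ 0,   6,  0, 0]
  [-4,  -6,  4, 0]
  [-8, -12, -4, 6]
x^2 - 12*x + 36

The characteristic polynomial is χ_A(x) = (x - 6)^4, so the eigenvalues are known. The minimal polynomial is
  m_A(x) = Π_λ (x − λ)^{k_λ}
where k_λ is the size of the *largest* Jordan block for λ (equivalently, the smallest k with (A − λI)^k v = 0 for every generalised eigenvector v of λ).

  λ = 6: largest Jordan block has size 2, contributing (x − 6)^2

So m_A(x) = (x - 6)^2 = x^2 - 12*x + 36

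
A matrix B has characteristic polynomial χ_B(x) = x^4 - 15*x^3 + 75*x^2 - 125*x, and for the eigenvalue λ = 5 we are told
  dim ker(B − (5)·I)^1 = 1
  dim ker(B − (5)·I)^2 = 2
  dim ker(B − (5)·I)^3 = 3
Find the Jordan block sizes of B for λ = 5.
Block sizes for λ = 5: [3]

From the dimensions of kernels of powers, the number of Jordan blocks of size at least j is d_j − d_{j−1} where d_j = dim ker(N^j) (with d_0 = 0). Computing the differences gives [1, 1, 1].
The number of blocks of size exactly k is (#blocks of size ≥ k) − (#blocks of size ≥ k + 1), so the partition is: 1 block(s) of size 3.
In nonincreasing order the block sizes are [3].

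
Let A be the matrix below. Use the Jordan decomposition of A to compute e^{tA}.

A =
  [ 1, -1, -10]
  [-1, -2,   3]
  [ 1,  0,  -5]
e^{tA} =
  [3*t*exp(-2*t) + exp(-2*t), -3*t^2*exp(-2*t)/2 - t*exp(-2*t), -3*t^2*exp(-2*t)/2 - 10*t*exp(-2*t)]
  [-t*exp(-2*t), t^2*exp(-2*t)/2 + exp(-2*t), t^2*exp(-2*t)/2 + 3*t*exp(-2*t)]
  [t*exp(-2*t), -t^2*exp(-2*t)/2, -t^2*exp(-2*t)/2 - 3*t*exp(-2*t) + exp(-2*t)]

Strategy: write A = P · J · P⁻¹ where J is a Jordan canonical form, so e^{tA} = P · e^{tJ} · P⁻¹, and e^{tJ} can be computed block-by-block.

A has Jordan form
J =
  [-2,  1,  0]
  [ 0, -2,  1]
  [ 0,  0, -2]
(up to reordering of blocks).

Per-block formulas:
  For a 3×3 Jordan block J_3(-2): exp(t · J_3(-2)) = e^(-2t)·(I + t·N + (t^2/2)·N^2), where N is the 3×3 nilpotent shift.

After assembling e^{tJ} and conjugating by P, we get:

e^{tA} =
  [3*t*exp(-2*t) + exp(-2*t), -3*t^2*exp(-2*t)/2 - t*exp(-2*t), -3*t^2*exp(-2*t)/2 - 10*t*exp(-2*t)]
  [-t*exp(-2*t), t^2*exp(-2*t)/2 + exp(-2*t), t^2*exp(-2*t)/2 + 3*t*exp(-2*t)]
  [t*exp(-2*t), -t^2*exp(-2*t)/2, -t^2*exp(-2*t)/2 - 3*t*exp(-2*t) + exp(-2*t)]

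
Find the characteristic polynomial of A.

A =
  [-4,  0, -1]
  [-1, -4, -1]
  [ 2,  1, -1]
x^3 + 9*x^2 + 27*x + 27

Expanding det(x·I − A) (e.g. by cofactor expansion or by noting that A is similar to its Jordan form J, which has the same characteristic polynomial as A) gives
  χ_A(x) = x^3 + 9*x^2 + 27*x + 27
which factors as (x + 3)^3. The eigenvalues (with algebraic multiplicities) are λ = -3 with multiplicity 3.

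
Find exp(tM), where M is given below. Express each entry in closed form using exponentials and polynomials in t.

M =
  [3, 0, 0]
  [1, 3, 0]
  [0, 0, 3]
e^{tM} =
  [exp(3*t), 0, 0]
  [t*exp(3*t), exp(3*t), 0]
  [0, 0, exp(3*t)]

Strategy: write M = P · J · P⁻¹ where J is a Jordan canonical form, so e^{tM} = P · e^{tJ} · P⁻¹, and e^{tJ} can be computed block-by-block.

M has Jordan form
J =
  [3, 1, 0]
  [0, 3, 0]
  [0, 0, 3]
(up to reordering of blocks).

Per-block formulas:
  For a 2×2 Jordan block J_2(3): exp(t · J_2(3)) = e^(3t)·(I + t·N), where N is the 2×2 nilpotent shift.
  For a 1×1 block at λ = 3: exp(t · [3]) = [e^(3t)].

After assembling e^{tJ} and conjugating by P, we get:

e^{tM} =
  [exp(3*t), 0, 0]
  [t*exp(3*t), exp(3*t), 0]
  [0, 0, exp(3*t)]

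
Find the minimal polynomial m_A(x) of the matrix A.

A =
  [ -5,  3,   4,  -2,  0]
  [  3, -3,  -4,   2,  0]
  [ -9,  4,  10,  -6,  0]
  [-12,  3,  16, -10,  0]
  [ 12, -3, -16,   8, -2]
x^3 + 6*x^2 + 12*x + 8

The characteristic polynomial is χ_A(x) = (x + 2)^5, so the eigenvalues are known. The minimal polynomial is
  m_A(x) = Π_λ (x − λ)^{k_λ}
where k_λ is the size of the *largest* Jordan block for λ (equivalently, the smallest k with (A − λI)^k v = 0 for every generalised eigenvector v of λ).

  λ = -2: largest Jordan block has size 3, contributing (x + 2)^3

So m_A(x) = (x + 2)^3 = x^3 + 6*x^2 + 12*x + 8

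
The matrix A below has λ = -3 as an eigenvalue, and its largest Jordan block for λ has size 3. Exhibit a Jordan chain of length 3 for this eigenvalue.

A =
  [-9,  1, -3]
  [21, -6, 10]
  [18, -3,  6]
A Jordan chain for λ = -3 of length 3:
v_1 = (3, -9, -9)ᵀ
v_2 = (-6, 21, 18)ᵀ
v_3 = (1, 0, 0)ᵀ

Let N = A − (-3)·I. We want v_3 with N^3 v_3 = 0 but N^2 v_3 ≠ 0; then v_{j-1} := N · v_j for j = 3, …, 2.

Pick v_3 = (1, 0, 0)ᵀ.
Then v_2 = N · v_3 = (-6, 21, 18)ᵀ.
Then v_1 = N · v_2 = (3, -9, -9)ᵀ.

Sanity check: (A − (-3)·I) v_1 = (0, 0, 0)ᵀ = 0. ✓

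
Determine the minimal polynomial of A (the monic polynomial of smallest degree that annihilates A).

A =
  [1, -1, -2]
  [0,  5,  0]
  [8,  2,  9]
x^2 - 10*x + 25

The characteristic polynomial is χ_A(x) = (x - 5)^3, so the eigenvalues are known. The minimal polynomial is
  m_A(x) = Π_λ (x − λ)^{k_λ}
where k_λ is the size of the *largest* Jordan block for λ (equivalently, the smallest k with (A − λI)^k v = 0 for every generalised eigenvector v of λ).

  λ = 5: largest Jordan block has size 2, contributing (x − 5)^2

So m_A(x) = (x - 5)^2 = x^2 - 10*x + 25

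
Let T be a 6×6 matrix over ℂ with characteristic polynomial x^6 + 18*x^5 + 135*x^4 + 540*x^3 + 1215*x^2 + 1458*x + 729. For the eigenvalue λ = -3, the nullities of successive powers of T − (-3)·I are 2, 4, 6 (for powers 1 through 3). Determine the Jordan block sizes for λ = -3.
Block sizes for λ = -3: [3, 3]

From the dimensions of kernels of powers, the number of Jordan blocks of size at least j is d_j − d_{j−1} where d_j = dim ker(N^j) (with d_0 = 0). Computing the differences gives [2, 2, 2].
The number of blocks of size exactly k is (#blocks of size ≥ k) − (#blocks of size ≥ k + 1), so the partition is: 2 block(s) of size 3.
In nonincreasing order the block sizes are [3, 3].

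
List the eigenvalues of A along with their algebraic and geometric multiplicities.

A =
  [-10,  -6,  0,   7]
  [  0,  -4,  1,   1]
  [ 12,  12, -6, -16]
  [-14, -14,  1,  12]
λ = -4: alg = 3, geom = 1; λ = 4: alg = 1, geom = 1

Step 1 — factor the characteristic polynomial to read off the algebraic multiplicities:
  χ_A(x) = (x - 4)*(x + 4)^3

Step 2 — compute geometric multiplicities via the rank-nullity identity g(λ) = n − rank(A − λI):
  rank(A − (-4)·I) = 3, so dim ker(A − (-4)·I) = n − 3 = 1
  rank(A − (4)·I) = 3, so dim ker(A − (4)·I) = n − 3 = 1

Summary:
  λ = -4: algebraic multiplicity = 3, geometric multiplicity = 1
  λ = 4: algebraic multiplicity = 1, geometric multiplicity = 1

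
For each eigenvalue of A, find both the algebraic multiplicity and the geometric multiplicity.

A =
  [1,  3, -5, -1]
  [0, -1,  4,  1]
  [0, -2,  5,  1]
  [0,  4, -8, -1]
λ = 1: alg = 4, geom = 2

Step 1 — factor the characteristic polynomial to read off the algebraic multiplicities:
  χ_A(x) = (x - 1)^4

Step 2 — compute geometric multiplicities via the rank-nullity identity g(λ) = n − rank(A − λI):
  rank(A − (1)·I) = 2, so dim ker(A − (1)·I) = n − 2 = 2

Summary:
  λ = 1: algebraic multiplicity = 4, geometric multiplicity = 2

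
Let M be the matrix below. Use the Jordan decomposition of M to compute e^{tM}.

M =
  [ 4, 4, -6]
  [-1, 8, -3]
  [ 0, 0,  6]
e^{tM} =
  [-2*t*exp(6*t) + exp(6*t), 4*t*exp(6*t), -6*t*exp(6*t)]
  [-t*exp(6*t), 2*t*exp(6*t) + exp(6*t), -3*t*exp(6*t)]
  [0, 0, exp(6*t)]

Strategy: write M = P · J · P⁻¹ where J is a Jordan canonical form, so e^{tM} = P · e^{tJ} · P⁻¹, and e^{tJ} can be computed block-by-block.

M has Jordan form
J =
  [6, 1, 0]
  [0, 6, 0]
  [0, 0, 6]
(up to reordering of blocks).

Per-block formulas:
  For a 1×1 block at λ = 6: exp(t · [6]) = [e^(6t)].
  For a 2×2 Jordan block J_2(6): exp(t · J_2(6)) = e^(6t)·(I + t·N), where N is the 2×2 nilpotent shift.

After assembling e^{tJ} and conjugating by P, we get:

e^{tM} =
  [-2*t*exp(6*t) + exp(6*t), 4*t*exp(6*t), -6*t*exp(6*t)]
  [-t*exp(6*t), 2*t*exp(6*t) + exp(6*t), -3*t*exp(6*t)]
  [0, 0, exp(6*t)]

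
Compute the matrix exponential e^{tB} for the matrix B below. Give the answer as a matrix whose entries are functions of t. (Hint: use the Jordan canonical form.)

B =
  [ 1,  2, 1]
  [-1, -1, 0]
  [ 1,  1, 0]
e^{tB} =
  [t + 1, t^2/2 + 2*t, t^2/2 + t]
  [-t, -t^2/2 - t + 1, -t^2/2]
  [t, t^2/2 + t, t^2/2 + 1]

Strategy: write B = P · J · P⁻¹ where J is a Jordan canonical form, so e^{tB} = P · e^{tJ} · P⁻¹, and e^{tJ} can be computed block-by-block.

B has Jordan form
J =
  [0, 1, 0]
  [0, 0, 1]
  [0, 0, 0]
(up to reordering of blocks).

Per-block formulas:
  For a 3×3 Jordan block J_3(0): exp(t · J_3(0)) = e^(0t)·(I + t·N + (t^2/2)·N^2), where N is the 3×3 nilpotent shift.

After assembling e^{tJ} and conjugating by P, we get:

e^{tB} =
  [t + 1, t^2/2 + 2*t, t^2/2 + t]
  [-t, -t^2/2 - t + 1, -t^2/2]
  [t, t^2/2 + t, t^2/2 + 1]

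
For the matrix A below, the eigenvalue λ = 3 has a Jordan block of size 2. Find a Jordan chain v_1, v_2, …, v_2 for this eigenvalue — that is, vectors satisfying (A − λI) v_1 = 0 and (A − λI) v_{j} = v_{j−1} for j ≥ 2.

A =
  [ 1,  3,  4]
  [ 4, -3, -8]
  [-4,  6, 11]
A Jordan chain for λ = 3 of length 2:
v_1 = (-2, 4, -4)ᵀ
v_2 = (1, 0, 0)ᵀ

Let N = A − (3)·I. We want v_2 with N^2 v_2 = 0 but N^1 v_2 ≠ 0; then v_{j-1} := N · v_j for j = 2, …, 2.

Pick v_2 = (1, 0, 0)ᵀ.
Then v_1 = N · v_2 = (-2, 4, -4)ᵀ.

Sanity check: (A − (3)·I) v_1 = (0, 0, 0)ᵀ = 0. ✓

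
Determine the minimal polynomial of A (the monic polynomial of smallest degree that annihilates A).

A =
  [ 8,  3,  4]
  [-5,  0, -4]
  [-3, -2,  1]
x^3 - 9*x^2 + 27*x - 27

The characteristic polynomial is χ_A(x) = (x - 3)^3, so the eigenvalues are known. The minimal polynomial is
  m_A(x) = Π_λ (x − λ)^{k_λ}
where k_λ is the size of the *largest* Jordan block for λ (equivalently, the smallest k with (A − λI)^k v = 0 for every generalised eigenvector v of λ).

  λ = 3: largest Jordan block has size 3, contributing (x − 3)^3

So m_A(x) = (x - 3)^3 = x^3 - 9*x^2 + 27*x - 27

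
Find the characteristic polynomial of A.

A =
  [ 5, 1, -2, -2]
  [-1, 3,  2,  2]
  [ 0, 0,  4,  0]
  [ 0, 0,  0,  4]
x^4 - 16*x^3 + 96*x^2 - 256*x + 256

Expanding det(x·I − A) (e.g. by cofactor expansion or by noting that A is similar to its Jordan form J, which has the same characteristic polynomial as A) gives
  χ_A(x) = x^4 - 16*x^3 + 96*x^2 - 256*x + 256
which factors as (x - 4)^4. The eigenvalues (with algebraic multiplicities) are λ = 4 with multiplicity 4.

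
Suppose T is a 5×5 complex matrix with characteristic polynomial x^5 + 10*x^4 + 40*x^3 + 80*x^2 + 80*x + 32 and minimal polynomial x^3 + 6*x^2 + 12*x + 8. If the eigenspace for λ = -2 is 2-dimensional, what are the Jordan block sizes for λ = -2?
Block sizes for λ = -2: [3, 2]

Step 1 — from the characteristic polynomial, algebraic multiplicity of λ = -2 is 5. From dim ker(T − (-2)·I) = 2, there are exactly 2 Jordan blocks for λ = -2.
Step 2 — from the minimal polynomial, the factor (x + 2)^3 tells us the largest block for λ = -2 has size 3.
Step 3 — with total size 5, 2 blocks, and largest block 3, the block sizes (in nonincreasing order) are [3, 2].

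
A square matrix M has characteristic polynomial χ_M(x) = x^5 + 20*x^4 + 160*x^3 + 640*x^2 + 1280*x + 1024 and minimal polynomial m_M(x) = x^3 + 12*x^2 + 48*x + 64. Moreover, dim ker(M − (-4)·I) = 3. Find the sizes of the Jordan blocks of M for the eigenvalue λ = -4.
Block sizes for λ = -4: [3, 1, 1]

Step 1 — from the characteristic polynomial, algebraic multiplicity of λ = -4 is 5. From dim ker(M − (-4)·I) = 3, there are exactly 3 Jordan blocks for λ = -4.
Step 2 — from the minimal polynomial, the factor (x + 4)^3 tells us the largest block for λ = -4 has size 3.
Step 3 — with total size 5, 3 blocks, and largest block 3, the block sizes (in nonincreasing order) are [3, 1, 1].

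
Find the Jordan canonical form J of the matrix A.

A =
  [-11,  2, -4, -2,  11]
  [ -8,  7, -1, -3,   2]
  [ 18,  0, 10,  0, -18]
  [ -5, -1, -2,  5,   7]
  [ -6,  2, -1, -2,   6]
J_1(1) ⊕ J_2(4) ⊕ J_2(4)

The characteristic polynomial is
  det(x·I − A) = x^5 - 17*x^4 + 112*x^3 - 352*x^2 + 512*x - 256 = (x - 4)^4*(x - 1)

Eigenvalues and multiplicities (the geometric multiplicity of λ is n − rank(A − λI), which equals the number of Jordan blocks for λ):
  λ = 1: algebraic multiplicity = 1, geometric multiplicity = 1
  λ = 4: algebraic multiplicity = 4, geometric multiplicity = 2

Determining the block sizes for each eigenvalue:
  λ = 1: one block (gm = 1), so the single block has size am = 1 → block sizes [1]
  λ = 4: with am = 4 and gm = 2, the partition is not yet determined (e.g. several partitions of 4 into 2 parts exist). Let N = A − (4)·I. Computing rank(N^1) = 3, rank(N^2) = 1; the number of blocks of size ≥ j is rank(N^{j−1}) − rank(N^j), giving [2, 2]. So we have 2 block(s) of size 2 → block sizes [2, 2]

Assembling the blocks gives a Jordan form
J =
  [1, 0, 0, 0, 0]
  [0, 4, 1, 0, 0]
  [0, 0, 4, 0, 0]
  [0, 0, 0, 4, 1]
  [0, 0, 0, 0, 4]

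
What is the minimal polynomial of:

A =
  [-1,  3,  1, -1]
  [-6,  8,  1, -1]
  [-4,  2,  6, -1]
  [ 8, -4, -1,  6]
x^3 - 14*x^2 + 65*x - 100

The characteristic polynomial is χ_A(x) = (x - 5)^3*(x - 4), so the eigenvalues are known. The minimal polynomial is
  m_A(x) = Π_λ (x − λ)^{k_λ}
where k_λ is the size of the *largest* Jordan block for λ (equivalently, the smallest k with (A − λI)^k v = 0 for every generalised eigenvector v of λ).

  λ = 4: largest Jordan block has size 1, contributing (x − 4)
  λ = 5: largest Jordan block has size 2, contributing (x − 5)^2

So m_A(x) = (x - 5)^2*(x - 4) = x^3 - 14*x^2 + 65*x - 100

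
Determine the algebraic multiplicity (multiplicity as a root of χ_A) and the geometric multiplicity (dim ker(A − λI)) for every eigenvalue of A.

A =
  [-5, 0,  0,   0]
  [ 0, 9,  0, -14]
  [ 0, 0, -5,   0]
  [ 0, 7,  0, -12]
λ = -5: alg = 3, geom = 3; λ = 2: alg = 1, geom = 1

Step 1 — factor the characteristic polynomial to read off the algebraic multiplicities:
  χ_A(x) = (x - 2)*(x + 5)^3

Step 2 — compute geometric multiplicities via the rank-nullity identity g(λ) = n − rank(A − λI):
  rank(A − (-5)·I) = 1, so dim ker(A − (-5)·I) = n − 1 = 3
  rank(A − (2)·I) = 3, so dim ker(A − (2)·I) = n − 3 = 1

Summary:
  λ = -5: algebraic multiplicity = 3, geometric multiplicity = 3
  λ = 2: algebraic multiplicity = 1, geometric multiplicity = 1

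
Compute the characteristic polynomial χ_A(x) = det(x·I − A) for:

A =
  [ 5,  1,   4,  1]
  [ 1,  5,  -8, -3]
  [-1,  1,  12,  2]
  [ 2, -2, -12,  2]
x^4 - 24*x^3 + 216*x^2 - 864*x + 1296

Expanding det(x·I − A) (e.g. by cofactor expansion or by noting that A is similar to its Jordan form J, which has the same characteristic polynomial as A) gives
  χ_A(x) = x^4 - 24*x^3 + 216*x^2 - 864*x + 1296
which factors as (x - 6)^4. The eigenvalues (with algebraic multiplicities) are λ = 6 with multiplicity 4.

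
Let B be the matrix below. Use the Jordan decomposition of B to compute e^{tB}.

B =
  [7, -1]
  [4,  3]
e^{tB} =
  [2*t*exp(5*t) + exp(5*t), -t*exp(5*t)]
  [4*t*exp(5*t), -2*t*exp(5*t) + exp(5*t)]

Strategy: write B = P · J · P⁻¹ where J is a Jordan canonical form, so e^{tB} = P · e^{tJ} · P⁻¹, and e^{tJ} can be computed block-by-block.

B has Jordan form
J =
  [5, 1]
  [0, 5]
(up to reordering of blocks).

Per-block formulas:
  For a 2×2 Jordan block J_2(5): exp(t · J_2(5)) = e^(5t)·(I + t·N), where N is the 2×2 nilpotent shift.

After assembling e^{tJ} and conjugating by P, we get:

e^{tB} =
  [2*t*exp(5*t) + exp(5*t), -t*exp(5*t)]
  [4*t*exp(5*t), -2*t*exp(5*t) + exp(5*t)]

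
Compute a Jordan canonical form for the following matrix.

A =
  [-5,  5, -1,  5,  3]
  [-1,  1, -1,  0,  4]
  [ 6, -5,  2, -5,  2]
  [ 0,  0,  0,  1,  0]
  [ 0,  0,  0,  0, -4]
J_2(-4) ⊕ J_2(1) ⊕ J_1(1)

The characteristic polynomial is
  det(x·I − A) = x^5 + 5*x^4 - 5*x^3 - 25*x^2 + 40*x - 16 = (x - 1)^3*(x + 4)^2

Eigenvalues and multiplicities (the geometric multiplicity of λ is n − rank(A − λI), which equals the number of Jordan blocks for λ):
  λ = -4: algebraic multiplicity = 2, geometric multiplicity = 1
  λ = 1: algebraic multiplicity = 3, geometric multiplicity = 2

Determining the block sizes for each eigenvalue:
  λ = -4: one block (gm = 1), so the single block has size am = 2 → block sizes [2]
  λ = 1: 2 blocks summing to 3 forces exactly one block of size 2 and the rest size 1 → block sizes [2, 1]

Assembling the blocks gives a Jordan form
J =
  [-4,  1, 0, 0, 0]
  [ 0, -4, 0, 0, 0]
  [ 0,  0, 1, 1, 0]
  [ 0,  0, 0, 1, 0]
  [ 0,  0, 0, 0, 1]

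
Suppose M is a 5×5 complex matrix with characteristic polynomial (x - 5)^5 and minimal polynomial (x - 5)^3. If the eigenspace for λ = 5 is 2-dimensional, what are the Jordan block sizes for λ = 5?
Block sizes for λ = 5: [3, 2]

Step 1 — from the characteristic polynomial, algebraic multiplicity of λ = 5 is 5. From dim ker(M − (5)·I) = 2, there are exactly 2 Jordan blocks for λ = 5.
Step 2 — from the minimal polynomial, the factor (x − 5)^3 tells us the largest block for λ = 5 has size 3.
Step 3 — with total size 5, 2 blocks, and largest block 3, the block sizes (in nonincreasing order) are [3, 2].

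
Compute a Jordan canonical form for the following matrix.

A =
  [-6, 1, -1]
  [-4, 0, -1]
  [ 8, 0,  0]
J_3(-2)

The characteristic polynomial is
  det(x·I − A) = x^3 + 6*x^2 + 12*x + 8 = (x + 2)^3

Eigenvalues and multiplicities (the geometric multiplicity of λ is n − rank(A − λI), which equals the number of Jordan blocks for λ):
  λ = -2: algebraic multiplicity = 3, geometric multiplicity = 1

Determining the block sizes for each eigenvalue:
  λ = -2: one block (gm = 1), so the single block has size am = 3 → block sizes [3]

Assembling the blocks gives a Jordan form
J =
  [-2,  1,  0]
  [ 0, -2,  1]
  [ 0,  0, -2]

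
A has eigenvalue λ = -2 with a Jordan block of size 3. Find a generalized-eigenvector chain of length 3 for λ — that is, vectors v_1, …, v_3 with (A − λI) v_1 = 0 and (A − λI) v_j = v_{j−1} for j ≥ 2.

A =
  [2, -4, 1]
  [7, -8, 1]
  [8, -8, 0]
A Jordan chain for λ = -2 of length 3:
v_1 = (-4, -6, -8)ᵀ
v_2 = (4, 7, 8)ᵀ
v_3 = (1, 0, 0)ᵀ

Let N = A − (-2)·I. We want v_3 with N^3 v_3 = 0 but N^2 v_3 ≠ 0; then v_{j-1} := N · v_j for j = 3, …, 2.

Pick v_3 = (1, 0, 0)ᵀ.
Then v_2 = N · v_3 = (4, 7, 8)ᵀ.
Then v_1 = N · v_2 = (-4, -6, -8)ᵀ.

Sanity check: (A − (-2)·I) v_1 = (0, 0, 0)ᵀ = 0. ✓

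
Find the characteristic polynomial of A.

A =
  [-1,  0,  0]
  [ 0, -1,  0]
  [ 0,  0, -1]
x^3 + 3*x^2 + 3*x + 1

Expanding det(x·I − A) (e.g. by cofactor expansion or by noting that A is similar to its Jordan form J, which has the same characteristic polynomial as A) gives
  χ_A(x) = x^3 + 3*x^2 + 3*x + 1
which factors as (x + 1)^3. The eigenvalues (with algebraic multiplicities) are λ = -1 with multiplicity 3.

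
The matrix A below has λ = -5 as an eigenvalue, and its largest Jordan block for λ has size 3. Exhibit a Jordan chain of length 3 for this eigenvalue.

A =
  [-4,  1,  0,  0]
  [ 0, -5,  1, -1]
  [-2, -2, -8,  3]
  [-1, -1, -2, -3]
A Jordan chain for λ = -5 of length 3:
v_1 = (1, -1, 1, 1)ᵀ
v_2 = (1, 0, -2, -1)ᵀ
v_3 = (1, 0, 0, 0)ᵀ

Let N = A − (-5)·I. We want v_3 with N^3 v_3 = 0 but N^2 v_3 ≠ 0; then v_{j-1} := N · v_j for j = 3, …, 2.

Pick v_3 = (1, 0, 0, 0)ᵀ.
Then v_2 = N · v_3 = (1, 0, -2, -1)ᵀ.
Then v_1 = N · v_2 = (1, -1, 1, 1)ᵀ.

Sanity check: (A − (-5)·I) v_1 = (0, 0, 0, 0)ᵀ = 0. ✓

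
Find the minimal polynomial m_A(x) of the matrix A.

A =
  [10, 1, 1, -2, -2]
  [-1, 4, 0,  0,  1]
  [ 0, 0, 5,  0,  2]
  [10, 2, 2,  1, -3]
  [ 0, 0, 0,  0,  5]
x^3 - 15*x^2 + 75*x - 125

The characteristic polynomial is χ_A(x) = (x - 5)^5, so the eigenvalues are known. The minimal polynomial is
  m_A(x) = Π_λ (x − λ)^{k_λ}
where k_λ is the size of the *largest* Jordan block for λ (equivalently, the smallest k with (A − λI)^k v = 0 for every generalised eigenvector v of λ).

  λ = 5: largest Jordan block has size 3, contributing (x − 5)^3

So m_A(x) = (x - 5)^3 = x^3 - 15*x^2 + 75*x - 125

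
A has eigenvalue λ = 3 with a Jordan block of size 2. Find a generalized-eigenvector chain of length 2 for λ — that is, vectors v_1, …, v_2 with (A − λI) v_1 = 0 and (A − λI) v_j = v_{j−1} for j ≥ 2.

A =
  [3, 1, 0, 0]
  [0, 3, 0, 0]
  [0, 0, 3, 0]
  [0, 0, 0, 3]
A Jordan chain for λ = 3 of length 2:
v_1 = (1, 0, 0, 0)ᵀ
v_2 = (0, 1, 0, 0)ᵀ

Let N = A − (3)·I. We want v_2 with N^2 v_2 = 0 but N^1 v_2 ≠ 0; then v_{j-1} := N · v_j for j = 2, …, 2.

Pick v_2 = (0, 1, 0, 0)ᵀ.
Then v_1 = N · v_2 = (1, 0, 0, 0)ᵀ.

Sanity check: (A − (3)·I) v_1 = (0, 0, 0, 0)ᵀ = 0. ✓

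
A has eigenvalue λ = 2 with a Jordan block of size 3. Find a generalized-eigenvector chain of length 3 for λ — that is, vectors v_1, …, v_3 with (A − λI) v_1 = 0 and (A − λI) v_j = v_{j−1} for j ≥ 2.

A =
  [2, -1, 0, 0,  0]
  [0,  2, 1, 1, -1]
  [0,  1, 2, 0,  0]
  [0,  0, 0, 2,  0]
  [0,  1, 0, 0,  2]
A Jordan chain for λ = 2 of length 3:
v_1 = (-1, 0, 1, 0, 1)ᵀ
v_2 = (0, 1, 0, 0, 0)ᵀ
v_3 = (0, 0, 1, 0, 0)ᵀ

Let N = A − (2)·I. We want v_3 with N^3 v_3 = 0 but N^2 v_3 ≠ 0; then v_{j-1} := N · v_j for j = 3, …, 2.

Pick v_3 = (0, 0, 1, 0, 0)ᵀ.
Then v_2 = N · v_3 = (0, 1, 0, 0, 0)ᵀ.
Then v_1 = N · v_2 = (-1, 0, 1, 0, 1)ᵀ.

Sanity check: (A − (2)·I) v_1 = (0, 0, 0, 0, 0)ᵀ = 0. ✓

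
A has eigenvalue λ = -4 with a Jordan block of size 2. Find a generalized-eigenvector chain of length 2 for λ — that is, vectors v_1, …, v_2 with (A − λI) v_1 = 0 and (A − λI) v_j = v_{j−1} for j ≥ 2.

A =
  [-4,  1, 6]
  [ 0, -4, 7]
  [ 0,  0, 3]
A Jordan chain for λ = -4 of length 2:
v_1 = (1, 0, 0)ᵀ
v_2 = (0, 1, 0)ᵀ

Let N = A − (-4)·I. We want v_2 with N^2 v_2 = 0 but N^1 v_2 ≠ 0; then v_{j-1} := N · v_j for j = 2, …, 2.

Pick v_2 = (0, 1, 0)ᵀ.
Then v_1 = N · v_2 = (1, 0, 0)ᵀ.

Sanity check: (A − (-4)·I) v_1 = (0, 0, 0)ᵀ = 0. ✓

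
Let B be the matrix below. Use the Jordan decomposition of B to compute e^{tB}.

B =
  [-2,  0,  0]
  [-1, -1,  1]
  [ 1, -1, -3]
e^{tB} =
  [exp(-2*t), 0, 0]
  [-t*exp(-2*t), t*exp(-2*t) + exp(-2*t), t*exp(-2*t)]
  [t*exp(-2*t), -t*exp(-2*t), -t*exp(-2*t) + exp(-2*t)]

Strategy: write B = P · J · P⁻¹ where J is a Jordan canonical form, so e^{tB} = P · e^{tJ} · P⁻¹, and e^{tJ} can be computed block-by-block.

B has Jordan form
J =
  [-2,  1,  0]
  [ 0, -2,  0]
  [ 0,  0, -2]
(up to reordering of blocks).

Per-block formulas:
  For a 1×1 block at λ = -2: exp(t · [-2]) = [e^(-2t)].
  For a 2×2 Jordan block J_2(-2): exp(t · J_2(-2)) = e^(-2t)·(I + t·N), where N is the 2×2 nilpotent shift.

After assembling e^{tJ} and conjugating by P, we get:

e^{tB} =
  [exp(-2*t), 0, 0]
  [-t*exp(-2*t), t*exp(-2*t) + exp(-2*t), t*exp(-2*t)]
  [t*exp(-2*t), -t*exp(-2*t), -t*exp(-2*t) + exp(-2*t)]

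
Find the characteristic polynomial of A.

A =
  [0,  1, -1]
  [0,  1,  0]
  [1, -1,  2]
x^3 - 3*x^2 + 3*x - 1

Expanding det(x·I − A) (e.g. by cofactor expansion or by noting that A is similar to its Jordan form J, which has the same characteristic polynomial as A) gives
  χ_A(x) = x^3 - 3*x^2 + 3*x - 1
which factors as (x - 1)^3. The eigenvalues (with algebraic multiplicities) are λ = 1 with multiplicity 3.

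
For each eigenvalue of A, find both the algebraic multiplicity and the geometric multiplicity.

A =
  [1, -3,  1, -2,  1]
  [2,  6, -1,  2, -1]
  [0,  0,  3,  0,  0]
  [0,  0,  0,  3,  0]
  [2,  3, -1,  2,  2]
λ = 3: alg = 5, geom = 4

Step 1 — factor the characteristic polynomial to read off the algebraic multiplicities:
  χ_A(x) = (x - 3)^5

Step 2 — compute geometric multiplicities via the rank-nullity identity g(λ) = n − rank(A − λI):
  rank(A − (3)·I) = 1, so dim ker(A − (3)·I) = n − 1 = 4

Summary:
  λ = 3: algebraic multiplicity = 5, geometric multiplicity = 4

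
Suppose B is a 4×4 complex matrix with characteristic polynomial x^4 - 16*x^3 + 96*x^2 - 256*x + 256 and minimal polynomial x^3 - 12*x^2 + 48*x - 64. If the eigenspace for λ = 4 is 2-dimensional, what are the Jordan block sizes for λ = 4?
Block sizes for λ = 4: [3, 1]

Step 1 — from the characteristic polynomial, algebraic multiplicity of λ = 4 is 4. From dim ker(B − (4)·I) = 2, there are exactly 2 Jordan blocks for λ = 4.
Step 2 — from the minimal polynomial, the factor (x − 4)^3 tells us the largest block for λ = 4 has size 3.
Step 3 — with total size 4, 2 blocks, and largest block 3, the block sizes (in nonincreasing order) are [3, 1].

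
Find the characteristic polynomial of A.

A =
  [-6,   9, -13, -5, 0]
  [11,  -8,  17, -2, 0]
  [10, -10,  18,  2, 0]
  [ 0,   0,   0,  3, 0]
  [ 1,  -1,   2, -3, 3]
x^5 - 10*x^4 + 30*x^3 - 135*x + 162

Expanding det(x·I − A) (e.g. by cofactor expansion or by noting that A is similar to its Jordan form J, which has the same characteristic polynomial as A) gives
  χ_A(x) = x^5 - 10*x^4 + 30*x^3 - 135*x + 162
which factors as (x - 3)^4*(x + 2). The eigenvalues (with algebraic multiplicities) are λ = -2 with multiplicity 1, λ = 3 with multiplicity 4.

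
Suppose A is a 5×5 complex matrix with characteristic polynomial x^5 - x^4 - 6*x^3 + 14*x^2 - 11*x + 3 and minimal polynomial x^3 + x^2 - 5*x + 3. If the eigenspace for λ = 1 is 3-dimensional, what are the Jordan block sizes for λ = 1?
Block sizes for λ = 1: [2, 1, 1]

Step 1 — from the characteristic polynomial, algebraic multiplicity of λ = 1 is 4. From dim ker(A − (1)·I) = 3, there are exactly 3 Jordan blocks for λ = 1.
Step 2 — from the minimal polynomial, the factor (x − 1)^2 tells us the largest block for λ = 1 has size 2.
Step 3 — with total size 4, 3 blocks, and largest block 2, the block sizes (in nonincreasing order) are [2, 1, 1].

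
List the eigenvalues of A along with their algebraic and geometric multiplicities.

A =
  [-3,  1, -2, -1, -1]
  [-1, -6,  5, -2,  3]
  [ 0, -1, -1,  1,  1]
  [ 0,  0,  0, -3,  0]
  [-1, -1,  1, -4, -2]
λ = -3: alg = 5, geom = 3

Step 1 — factor the characteristic polynomial to read off the algebraic multiplicities:
  χ_A(x) = (x + 3)^5

Step 2 — compute geometric multiplicities via the rank-nullity identity g(λ) = n − rank(A − λI):
  rank(A − (-3)·I) = 2, so dim ker(A − (-3)·I) = n − 2 = 3

Summary:
  λ = -3: algebraic multiplicity = 5, geometric multiplicity = 3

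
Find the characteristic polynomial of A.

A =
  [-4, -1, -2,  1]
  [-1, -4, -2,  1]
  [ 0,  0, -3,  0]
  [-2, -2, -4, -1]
x^4 + 12*x^3 + 54*x^2 + 108*x + 81

Expanding det(x·I − A) (e.g. by cofactor expansion or by noting that A is similar to its Jordan form J, which has the same characteristic polynomial as A) gives
  χ_A(x) = x^4 + 12*x^3 + 54*x^2 + 108*x + 81
which factors as (x + 3)^4. The eigenvalues (with algebraic multiplicities) are λ = -3 with multiplicity 4.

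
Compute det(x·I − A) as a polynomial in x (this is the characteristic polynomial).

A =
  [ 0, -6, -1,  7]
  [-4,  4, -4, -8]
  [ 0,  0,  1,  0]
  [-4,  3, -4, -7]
x^4 + 2*x^3 - 3*x^2 - 4*x + 4

Expanding det(x·I − A) (e.g. by cofactor expansion or by noting that A is similar to its Jordan form J, which has the same characteristic polynomial as A) gives
  χ_A(x) = x^4 + 2*x^3 - 3*x^2 - 4*x + 4
which factors as (x - 1)^2*(x + 2)^2. The eigenvalues (with algebraic multiplicities) are λ = -2 with multiplicity 2, λ = 1 with multiplicity 2.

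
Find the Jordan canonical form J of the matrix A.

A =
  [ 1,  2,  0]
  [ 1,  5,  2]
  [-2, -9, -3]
J_3(1)

The characteristic polynomial is
  det(x·I − A) = x^3 - 3*x^2 + 3*x - 1 = (x - 1)^3

Eigenvalues and multiplicities (the geometric multiplicity of λ is n − rank(A − λI), which equals the number of Jordan blocks for λ):
  λ = 1: algebraic multiplicity = 3, geometric multiplicity = 1

Determining the block sizes for each eigenvalue:
  λ = 1: one block (gm = 1), so the single block has size am = 3 → block sizes [3]

Assembling the blocks gives a Jordan form
J =
  [1, 1, 0]
  [0, 1, 1]
  [0, 0, 1]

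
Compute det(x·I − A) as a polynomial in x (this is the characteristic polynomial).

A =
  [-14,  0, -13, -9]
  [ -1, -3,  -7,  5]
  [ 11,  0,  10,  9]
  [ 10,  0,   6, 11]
x^4 - 4*x^3 - 26*x^2 + 60*x + 225

Expanding det(x·I − A) (e.g. by cofactor expansion or by noting that A is similar to its Jordan form J, which has the same characteristic polynomial as A) gives
  χ_A(x) = x^4 - 4*x^3 - 26*x^2 + 60*x + 225
which factors as (x - 5)^2*(x + 3)^2. The eigenvalues (with algebraic multiplicities) are λ = -3 with multiplicity 2, λ = 5 with multiplicity 2.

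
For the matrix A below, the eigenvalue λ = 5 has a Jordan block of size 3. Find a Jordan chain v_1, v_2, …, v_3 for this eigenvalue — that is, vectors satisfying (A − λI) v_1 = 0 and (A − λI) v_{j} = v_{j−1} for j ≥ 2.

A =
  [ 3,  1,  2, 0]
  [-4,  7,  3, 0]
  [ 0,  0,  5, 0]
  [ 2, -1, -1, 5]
A Jordan chain for λ = 5 of length 3:
v_1 = (-1, -2, 0, 1)ᵀ
v_2 = (2, 3, 0, -1)ᵀ
v_3 = (0, 0, 1, 0)ᵀ

Let N = A − (5)·I. We want v_3 with N^3 v_3 = 0 but N^2 v_3 ≠ 0; then v_{j-1} := N · v_j for j = 3, …, 2.

Pick v_3 = (0, 0, 1, 0)ᵀ.
Then v_2 = N · v_3 = (2, 3, 0, -1)ᵀ.
Then v_1 = N · v_2 = (-1, -2, 0, 1)ᵀ.

Sanity check: (A − (5)·I) v_1 = (0, 0, 0, 0)ᵀ = 0. ✓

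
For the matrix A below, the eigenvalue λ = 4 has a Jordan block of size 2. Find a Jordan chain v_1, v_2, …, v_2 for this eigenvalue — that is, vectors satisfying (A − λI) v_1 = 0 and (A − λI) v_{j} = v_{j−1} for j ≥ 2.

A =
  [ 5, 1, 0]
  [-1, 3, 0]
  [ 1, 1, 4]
A Jordan chain for λ = 4 of length 2:
v_1 = (1, -1, 1)ᵀ
v_2 = (1, 0, 0)ᵀ

Let N = A − (4)·I. We want v_2 with N^2 v_2 = 0 but N^1 v_2 ≠ 0; then v_{j-1} := N · v_j for j = 2, …, 2.

Pick v_2 = (1, 0, 0)ᵀ.
Then v_1 = N · v_2 = (1, -1, 1)ᵀ.

Sanity check: (A − (4)·I) v_1 = (0, 0, 0)ᵀ = 0. ✓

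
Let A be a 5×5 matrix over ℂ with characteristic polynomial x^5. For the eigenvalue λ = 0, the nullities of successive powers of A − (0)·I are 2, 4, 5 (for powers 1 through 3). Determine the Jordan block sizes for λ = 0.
Block sizes for λ = 0: [3, 2]

From the dimensions of kernels of powers, the number of Jordan blocks of size at least j is d_j − d_{j−1} where d_j = dim ker(N^j) (with d_0 = 0). Computing the differences gives [2, 2, 1].
The number of blocks of size exactly k is (#blocks of size ≥ k) − (#blocks of size ≥ k + 1), so the partition is: 1 block(s) of size 2, 1 block(s) of size 3.
In nonincreasing order the block sizes are [3, 2].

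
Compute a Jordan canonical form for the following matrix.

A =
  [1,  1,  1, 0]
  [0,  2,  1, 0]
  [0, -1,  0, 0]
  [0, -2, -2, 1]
J_2(1) ⊕ J_1(1) ⊕ J_1(1)

The characteristic polynomial is
  det(x·I − A) = x^4 - 4*x^3 + 6*x^2 - 4*x + 1 = (x - 1)^4

Eigenvalues and multiplicities (the geometric multiplicity of λ is n − rank(A − λI), which equals the number of Jordan blocks for λ):
  λ = 1: algebraic multiplicity = 4, geometric multiplicity = 3

Determining the block sizes for each eigenvalue:
  λ = 1: 3 blocks summing to 4 forces exactly one block of size 2 and the rest size 1 → block sizes [2, 1, 1]

Assembling the blocks gives a Jordan form
J =
  [1, 1, 0, 0]
  [0, 1, 0, 0]
  [0, 0, 1, 0]
  [0, 0, 0, 1]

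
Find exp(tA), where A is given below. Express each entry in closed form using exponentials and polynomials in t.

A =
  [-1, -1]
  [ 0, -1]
e^{tA} =
  [exp(-t), -t*exp(-t)]
  [0, exp(-t)]

Strategy: write A = P · J · P⁻¹ where J is a Jordan canonical form, so e^{tA} = P · e^{tJ} · P⁻¹, and e^{tJ} can be computed block-by-block.

A has Jordan form
J =
  [-1,  1]
  [ 0, -1]
(up to reordering of blocks).

Per-block formulas:
  For a 2×2 Jordan block J_2(-1): exp(t · J_2(-1)) = e^(-1t)·(I + t·N), where N is the 2×2 nilpotent shift.

After assembling e^{tJ} and conjugating by P, we get:

e^{tA} =
  [exp(-t), -t*exp(-t)]
  [0, exp(-t)]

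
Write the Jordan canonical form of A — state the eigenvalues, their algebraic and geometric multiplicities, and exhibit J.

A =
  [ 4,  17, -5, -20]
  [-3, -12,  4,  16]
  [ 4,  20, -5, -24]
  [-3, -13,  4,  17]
J_3(1) ⊕ J_1(1)

The characteristic polynomial is
  det(x·I − A) = x^4 - 4*x^3 + 6*x^2 - 4*x + 1 = (x - 1)^4

Eigenvalues and multiplicities (the geometric multiplicity of λ is n − rank(A − λI), which equals the number of Jordan blocks for λ):
  λ = 1: algebraic multiplicity = 4, geometric multiplicity = 2

Determining the block sizes for each eigenvalue:
  λ = 1: with am = 4 and gm = 2, the partition is not yet determined (e.g. several partitions of 4 into 2 parts exist). Let N = A − (1)·I. Computing rank(N^1) = 2, rank(N^2) = 1, rank(N^3) = 0; the number of blocks of size ≥ j is rank(N^{j−1}) − rank(N^j), giving [2, 1, 1]. So we have 1 block(s) of size 3, 1 block(s) of size 1 → block sizes [3, 1]

Assembling the blocks gives a Jordan form
J =
  [1, 1, 0, 0]
  [0, 1, 1, 0]
  [0, 0, 1, 0]
  [0, 0, 0, 1]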